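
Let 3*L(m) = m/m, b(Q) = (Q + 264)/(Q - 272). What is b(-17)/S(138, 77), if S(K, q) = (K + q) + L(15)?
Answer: -39/9826 ≈ -0.0039691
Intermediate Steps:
b(Q) = (264 + Q)/(-272 + Q)
L(m) = 1/3 (L(m) = (m/m)/3 = (1/3)*1 = 1/3)
S(K, q) = 1/3 + K + q (S(K, q) = (K + q) + 1/3 = 1/3 + K + q)
b(-17)/S(138, 77) = ((264 - 17)/(-272 - 17))/(1/3 + 138 + 77) = (247/(-289))/(646/3) = -1/289*247*(3/646) = -247/289*3/646 = -39/9826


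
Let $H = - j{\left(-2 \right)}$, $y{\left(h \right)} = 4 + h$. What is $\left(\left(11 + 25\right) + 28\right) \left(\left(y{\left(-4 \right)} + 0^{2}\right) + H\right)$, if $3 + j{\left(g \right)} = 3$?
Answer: $0$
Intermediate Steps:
$j{\left(g \right)} = 0$ ($j{\left(g \right)} = -3 + 3 = 0$)
$H = 0$ ($H = \left(-1\right) 0 = 0$)
$\left(\left(11 + 25\right) + 28\right) \left(\left(y{\left(-4 \right)} + 0^{2}\right) + H\right) = \left(\left(11 + 25\right) + 28\right) \left(\left(\left(4 - 4\right) + 0^{2}\right) + 0\right) = \left(36 + 28\right) \left(\left(0 + 0\right) + 0\right) = 64 \left(0 + 0\right) = 64 \cdot 0 = 0$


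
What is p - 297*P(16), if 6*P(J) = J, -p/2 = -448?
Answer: 104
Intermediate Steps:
p = 896 (p = -2*(-448) = 896)
P(J) = J/6
p - 297*P(16) = 896 - 99*16/2 = 896 - 297*8/3 = 896 - 792 = 104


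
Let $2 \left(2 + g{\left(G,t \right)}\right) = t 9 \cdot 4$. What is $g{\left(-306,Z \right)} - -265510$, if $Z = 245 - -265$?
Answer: $274688$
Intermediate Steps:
$Z = 510$ ($Z = 245 + 265 = 510$)
$g{\left(G,t \right)} = -2 + 18 t$ ($g{\left(G,t \right)} = -2 + \frac{t 9 \cdot 4}{2} = -2 + \frac{9 t 4}{2} = -2 + \frac{36 t}{2} = -2 + 18 t$)
$g{\left(-306,Z \right)} - -265510 = \left(-2 + 18 \cdot 510\right) - -265510 = \left(-2 + 9180\right) + 265510 = 9178 + 265510 = 274688$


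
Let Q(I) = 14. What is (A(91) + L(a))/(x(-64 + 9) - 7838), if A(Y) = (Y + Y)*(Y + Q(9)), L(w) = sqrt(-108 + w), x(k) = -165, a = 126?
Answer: -19110/8003 - 3*sqrt(2)/8003 ≈ -2.3884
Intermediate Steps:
A(Y) = 2*Y*(14 + Y) (A(Y) = (Y + Y)*(Y + 14) = (2*Y)*(14 + Y) = 2*Y*(14 + Y))
(A(91) + L(a))/(x(-64 + 9) - 7838) = (2*91*(14 + 91) + sqrt(-108 + 126))/(-165 - 7838) = (2*91*105 + sqrt(18))/(-8003) = (19110 + 3*sqrt(2))*(-1/8003) = -19110/8003 - 3*sqrt(2)/8003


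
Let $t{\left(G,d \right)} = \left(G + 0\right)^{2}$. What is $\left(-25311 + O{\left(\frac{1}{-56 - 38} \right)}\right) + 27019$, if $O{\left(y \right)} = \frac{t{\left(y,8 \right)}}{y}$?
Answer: $\frac{160551}{94} \approx 1708.0$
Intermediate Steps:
$t{\left(G,d \right)} = G^{2}$
$O{\left(y \right)} = y$ ($O{\left(y \right)} = \frac{y^{2}}{y} = y$)
$\left(-25311 + O{\left(\frac{1}{-56 - 38} \right)}\right) + 27019 = \left(-25311 + \frac{1}{-56 - 38}\right) + 27019 = \left(-25311 + \frac{1}{-94}\right) + 27019 = \left(-25311 - \frac{1}{94}\right) + 27019 = - \frac{2379235}{94} + 27019 = \frac{160551}{94}$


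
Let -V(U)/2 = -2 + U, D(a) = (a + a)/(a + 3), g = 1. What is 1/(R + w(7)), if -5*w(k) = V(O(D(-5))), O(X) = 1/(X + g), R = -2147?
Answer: -15/32216 ≈ -0.00046561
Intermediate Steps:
D(a) = 2*a/(3 + a) (D(a) = (2*a)/(3 + a) = 2*a/(3 + a))
O(X) = 1/(1 + X) (O(X) = 1/(X + 1) = 1/(1 + X))
V(U) = 4 - 2*U (V(U) = -2*(-2 + U) = 4 - 2*U)
w(k) = -11/15 (w(k) = -(4 - 2/(1 + 2*(-5)/(3 - 5)))/5 = -(4 - 2/(1 + 2*(-5)/(-2)))/5 = -(4 - 2/(1 + 2*(-5)*(-½)))/5 = -(4 - 2/(1 + 5))/5 = -(4 - 2/6)/5 = -(4 - 2*⅙)/5 = -(4 - ⅓)/5 = -⅕*11/3 = -11/15)
1/(R + w(7)) = 1/(-2147 - 11/15) = 1/(-32216/15) = -15/32216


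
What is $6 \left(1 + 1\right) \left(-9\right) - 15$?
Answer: $-123$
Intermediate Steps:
$6 \left(1 + 1\right) \left(-9\right) - 15 = 6 \cdot 2 \left(-9\right) - 15 = 12 \left(-9\right) - 15 = -108 - 15 = -123$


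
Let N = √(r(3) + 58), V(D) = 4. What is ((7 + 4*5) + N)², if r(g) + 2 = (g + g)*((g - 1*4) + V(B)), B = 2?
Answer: (27 + √74)² ≈ 1267.5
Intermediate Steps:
r(g) = -2 + 2*g² (r(g) = -2 + (g + g)*((g - 1*4) + 4) = -2 + (2*g)*((g - 4) + 4) = -2 + (2*g)*((-4 + g) + 4) = -2 + (2*g)*g = -2 + 2*g²)
N = √74 (N = √((-2 + 2*3²) + 58) = √((-2 + 2*9) + 58) = √((-2 + 18) + 58) = √(16 + 58) = √74 ≈ 8.6023)
((7 + 4*5) + N)² = ((7 + 4*5) + √74)² = ((7 + 20) + √74)² = (27 + √74)²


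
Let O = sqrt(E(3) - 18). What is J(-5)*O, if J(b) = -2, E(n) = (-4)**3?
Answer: -2*I*sqrt(82) ≈ -18.111*I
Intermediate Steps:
E(n) = -64
O = I*sqrt(82) (O = sqrt(-64 - 18) = sqrt(-82) = I*sqrt(82) ≈ 9.0554*I)
J(-5)*O = -2*I*sqrt(82)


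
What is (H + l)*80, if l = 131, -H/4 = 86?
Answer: -17040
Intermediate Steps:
H = -344 (H = -4*86 = -344)
(H + l)*80 = (-344 + 131)*80 = -213*80 = -17040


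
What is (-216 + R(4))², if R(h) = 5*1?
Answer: 44521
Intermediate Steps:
R(h) = 5
(-216 + R(4))² = (-216 + 5)² = (-211)² = 44521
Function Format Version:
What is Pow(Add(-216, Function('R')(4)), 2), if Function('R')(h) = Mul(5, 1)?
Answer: 44521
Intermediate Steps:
Function('R')(h) = 5
Pow(Add(-216, Function('R')(4)), 2) = Pow(Add(-216, 5), 2) = Pow(-211, 2) = 44521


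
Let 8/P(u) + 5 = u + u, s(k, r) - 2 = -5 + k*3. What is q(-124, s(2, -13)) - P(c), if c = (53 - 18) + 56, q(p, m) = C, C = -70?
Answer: -12398/177 ≈ -70.045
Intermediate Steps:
s(k, r) = -3 + 3*k (s(k, r) = 2 + (-5 + k*3) = 2 + (-5 + 3*k) = -3 + 3*k)
q(p, m) = -70
c = 91 (c = 35 + 56 = 91)
P(u) = 8/(-5 + 2*u) (P(u) = 8/(-5 + (u + u)) = 8/(-5 + 2*u))
q(-124, s(2, -13)) - P(c) = -70 - 8/(-5 + 2*91) = -70 - 8/(-5 + 182) = -70 - 8/177 = -12398/177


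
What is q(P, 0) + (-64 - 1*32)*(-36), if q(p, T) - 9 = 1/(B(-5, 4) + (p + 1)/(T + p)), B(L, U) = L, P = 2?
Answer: 24253/7 ≈ 3464.7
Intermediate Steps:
q(p, T) = 9 + 1/(-5 + (1 + p)/(T + p)) (q(p, T) = 9 + 1/(-5 + (p + 1)/(T + p)) = 9 + 1/(-5 + (1 + p)/(T + p)))
q(P, 0) + (-64 - 1*32)*(-36) = (9 - 44*0 - 35*2)/(1 - 5*0 - 4*2) + (-64 - 1*32)*(-36) = (9 + 0 - 70)/(1 + 0 - 8) + (-64 - 32)*(-36) = -61/(-7) - 96*(-36) = -1/7*(-61) + 3456 = 61/7 + 3456 = 24253/7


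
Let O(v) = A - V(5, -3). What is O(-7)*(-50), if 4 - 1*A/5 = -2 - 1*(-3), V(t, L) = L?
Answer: -900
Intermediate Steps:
A = 15 (A = 20 - 5*(-2 - 1*(-3)) = 20 - 5*(-2 + 3) = 20 - 5*1 = 20 - 5 = 15)
O(v) = 18 (O(v) = 15 - 1*(-3) = 15 + 3 = 18)
O(-7)*(-50) = 18*(-50) = -900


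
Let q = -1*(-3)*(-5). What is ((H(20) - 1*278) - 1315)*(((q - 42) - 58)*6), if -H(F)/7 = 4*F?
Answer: 1485570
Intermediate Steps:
q = -15 (q = 3*(-5) = -15)
H(F) = -28*F
((H(20) - 1*278) - 1315)*(((q - 42) - 58)*6) = ((-28*20 - 1*278) - 1315)*(((-15 - 42) - 58)*6) = ((-560 - 278) - 1315)*((-57 - 58)*6) = (-838 - 1315)*(-115*6) = -2153*(-690) = 1485570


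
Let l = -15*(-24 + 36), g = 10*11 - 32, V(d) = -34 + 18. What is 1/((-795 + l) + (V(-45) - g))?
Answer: -1/1069 ≈ -0.00093545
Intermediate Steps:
V(d) = -16
g = 78 (g = 110 - 32 = 78)
l = -180 (l = -15*12 = -180)
1/((-795 + l) + (V(-45) - g)) = 1/((-795 - 180) + (-16 - 1*78)) = 1/(-975 + (-16 - 78)) = 1/(-975 - 94) = 1/(-1069) = -1/1069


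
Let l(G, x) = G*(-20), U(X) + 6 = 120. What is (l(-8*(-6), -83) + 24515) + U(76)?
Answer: 23669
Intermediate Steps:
U(X) = 114 (U(X) = -6 + 120 = 114)
l(G, x) = -20*G
(l(-8*(-6), -83) + 24515) + U(76) = (-(-160)*(-6) + 24515) + 114 = (-20*48 + 24515) + 114 = (-960 + 24515) + 114 = 23555 + 114 = 23669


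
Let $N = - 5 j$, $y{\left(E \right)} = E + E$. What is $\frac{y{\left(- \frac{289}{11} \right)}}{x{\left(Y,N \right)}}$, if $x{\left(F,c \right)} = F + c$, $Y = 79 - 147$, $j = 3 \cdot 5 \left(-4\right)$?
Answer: $- \frac{289}{1276} \approx -0.22649$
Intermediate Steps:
$y{\left(E \right)} = 2 E$
$j = -60$ ($j = 15 \left(-4\right) = -60$)
$Y = -68$ ($Y = 79 - 147 = -68$)
$N = 300$ ($N = \left(-5\right) \left(-60\right) = 300$)
$\frac{y{\left(- \frac{289}{11} \right)}}{x{\left(Y,N \right)}} = \frac{2 \left(- \frac{289}{11}\right)}{-68 + 300} = \frac{2 \left(\left(-289\right) \frac{1}{11}\right)}{232} = 2 \left(- \frac{289}{11}\right) \frac{1}{232} = \left(- \frac{578}{11}\right) \frac{1}{232} = - \frac{289}{1276}$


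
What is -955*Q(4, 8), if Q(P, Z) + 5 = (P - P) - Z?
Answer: 12415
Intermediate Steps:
Q(P, Z) = -5 - Z (Q(P, Z) = -5 + ((P - P) - Z) = -5 + (0 - Z) = -5 - Z)
-955*Q(4, 8) = -955*(-5 - 1*8) = -955*(-5 - 8) = -955*(-13) = 12415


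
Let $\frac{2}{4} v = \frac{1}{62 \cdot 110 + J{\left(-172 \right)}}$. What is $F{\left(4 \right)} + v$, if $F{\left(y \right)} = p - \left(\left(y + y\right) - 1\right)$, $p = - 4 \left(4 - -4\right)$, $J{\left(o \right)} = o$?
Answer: $- \frac{129635}{3324} \approx -39.0$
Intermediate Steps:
$p = -32$ ($p = - 4 \left(4 + \left(-1 + 5\right)\right) = - 4 \left(4 + 4\right) = \left(-4\right) 8 = -32$)
$F{\left(y \right)} = -31 - 2 y$ ($F{\left(y \right)} = -32 - \left(\left(y + y\right) - 1\right) = -32 - \left(2 y - 1\right) = -32 - \left(-1 + 2 y\right) = -31 - 2 y$)
$v = \frac{1}{3324}$ ($v = \frac{2}{62 \cdot 110 - 172} = \frac{2}{6820 - 172} = \frac{2}{6648} = 2 \cdot \frac{1}{6648} = \frac{1}{3324} \approx 0.00030084$)
$F{\left(4 \right)} + v = \left(-31 - 8\right) + \frac{1}{3324} = -39 + \frac{1}{3324} = - \frac{129635}{3324}$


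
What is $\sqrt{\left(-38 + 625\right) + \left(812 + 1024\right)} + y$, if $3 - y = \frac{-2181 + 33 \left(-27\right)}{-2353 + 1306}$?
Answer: $\frac{23}{349} + \sqrt{2423} \approx 49.29$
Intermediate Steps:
$y = \frac{23}{349}$ ($y = 3 - \frac{-2181 + 33 \left(-27\right)}{-2353 + 1306} = 3 - \frac{-2181 - 891}{-1047} = 3 - \left(-3072\right) \left(- \frac{1}{1047}\right) = 3 - \frac{1024}{349} = \frac{23}{349} \approx 0.065903$)
$\sqrt{\left(-38 + 625\right) + \left(812 + 1024\right)} + y = \sqrt{\left(-38 + 625\right) + \left(812 + 1024\right)} + \frac{23}{349} = \sqrt{587 + 1836} + \frac{23}{349} = \sqrt{2423} + \frac{23}{349} = \frac{23}{349} + \sqrt{2423}$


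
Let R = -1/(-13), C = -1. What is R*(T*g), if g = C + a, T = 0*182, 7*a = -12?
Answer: 0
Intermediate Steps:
a = -12/7 (a = (1/7)*(-12) = -12/7 ≈ -1.7143)
T = 0
g = -19/7 (g = -1 - 12/7 = -19/7 ≈ -2.7143)
R = 1/13 (R = -1*(-1/13) = 1/13 ≈ 0.076923)
R*(T*g) = (0*(-19/7))/13 = (1/13)*0 = 0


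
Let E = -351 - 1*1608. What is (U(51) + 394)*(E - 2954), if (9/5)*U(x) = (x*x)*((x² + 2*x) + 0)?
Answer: -19191303077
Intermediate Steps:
E = -1959 (E = -351 - 1608 = -1959)
U(x) = 5*x²*(x² + 2*x)/9 (U(x) = 5*((x*x)*((x² + 2*x) + 0))/9 = 5*(x²*(x² + 2*x))/9 = 5*x²*(x² + 2*x)/9)
(U(51) + 394)*(E - 2954) = ((5/9)*51³*(2 + 51) + 394)*(-1959 - 2954) = ((5/9)*132651*53 + 394)*(-4913) = (3905835 + 394)*(-4913) = 3906229*(-4913) = -19191303077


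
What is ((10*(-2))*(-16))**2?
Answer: 102400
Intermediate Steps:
((10*(-2))*(-16))**2 = (-20*(-16))**2 = 320**2 = 102400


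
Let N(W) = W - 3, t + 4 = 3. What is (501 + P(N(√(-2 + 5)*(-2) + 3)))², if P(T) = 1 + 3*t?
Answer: 249001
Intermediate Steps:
t = -1 (t = -4 + 3 = -1)
N(W) = -3 + W
P(T) = -2 (P(T) = 1 + 3*(-1) = 1 - 3 = -2)
(501 + P(N(√(-2 + 5)*(-2) + 3)))² = (501 - 2)² = 499² = 249001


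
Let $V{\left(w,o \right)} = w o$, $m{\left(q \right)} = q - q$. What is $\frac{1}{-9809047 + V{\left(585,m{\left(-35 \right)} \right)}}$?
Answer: $- \frac{1}{9809047} \approx -1.0195 \cdot 10^{-7}$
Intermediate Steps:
$m{\left(q \right)} = 0$
$V{\left(w,o \right)} = o w$
$\frac{1}{-9809047 + V{\left(585,m{\left(-35 \right)} \right)}} = \frac{1}{-9809047 + 0 \cdot 585} = \frac{1}{-9809047 + 0} = \frac{1}{-9809047} = - \frac{1}{9809047}$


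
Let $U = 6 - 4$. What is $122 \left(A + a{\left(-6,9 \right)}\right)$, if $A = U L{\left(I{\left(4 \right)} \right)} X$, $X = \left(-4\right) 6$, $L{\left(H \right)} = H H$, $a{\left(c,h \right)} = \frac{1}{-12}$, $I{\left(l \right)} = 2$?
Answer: $- \frac{140605}{6} \approx -23434.0$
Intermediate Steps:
$a{\left(c,h \right)} = - \frac{1}{12}$
$L{\left(H \right)} = H^{2}$
$X = -24$
$U = 2$
$A = -192$ ($A = 2 \cdot 2^{2} \left(-24\right) = 2 \cdot 4 \left(-24\right) = 8 \left(-24\right) = -192$)
$122 \left(A + a{\left(-6,9 \right)}\right) = 122 \left(-192 - \frac{1}{12}\right) = 122 \left(- \frac{2305}{12}\right) = - \frac{140605}{6}$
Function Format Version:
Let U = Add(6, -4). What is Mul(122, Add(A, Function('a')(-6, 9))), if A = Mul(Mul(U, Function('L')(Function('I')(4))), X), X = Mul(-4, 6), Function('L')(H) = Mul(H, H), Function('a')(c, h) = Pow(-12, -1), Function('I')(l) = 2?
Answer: Rational(-140605, 6) ≈ -23434.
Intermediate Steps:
Function('a')(c, h) = Rational(-1, 12)
Function('L')(H) = Pow(H, 2)
X = -24
U = 2
A = -192 (A = Mul(Mul(2, Pow(2, 2)), -24) = Mul(Mul(2, 4), -24) = Mul(8, -24) = -192)
Mul(122, Add(A, Function('a')(-6, 9))) = Mul(122, Add(-192, Rational(-1, 12))) = Mul(122, Rational(-2305, 12)) = Rational(-140605, 6)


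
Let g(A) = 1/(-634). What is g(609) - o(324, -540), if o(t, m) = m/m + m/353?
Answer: 118205/223802 ≈ 0.52817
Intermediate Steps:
g(A) = -1/634
o(t, m) = 1 + m/353 (o(t, m) = 1 + m*(1/353) = 1 + m/353)
g(609) - o(324, -540) = -1/634 - (1 + (1/353)*(-540)) = -1/634 - (1 - 540/353) = -1/634 - 1*(-187/353) = -1/634 + 187/353 = 118205/223802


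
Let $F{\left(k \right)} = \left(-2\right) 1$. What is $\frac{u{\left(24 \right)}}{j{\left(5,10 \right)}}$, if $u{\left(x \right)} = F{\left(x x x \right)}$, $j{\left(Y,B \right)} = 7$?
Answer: $- \frac{2}{7} \approx -0.28571$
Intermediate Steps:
$F{\left(k \right)} = -2$
$u{\left(x \right)} = -2$
$\frac{u{\left(24 \right)}}{j{\left(5,10 \right)}} = - \frac{2}{7}$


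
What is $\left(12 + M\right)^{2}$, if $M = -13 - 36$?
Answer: $1369$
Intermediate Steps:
$M = -49$ ($M = -13 - 36 = -49$)
$\left(12 + M\right)^{2} = \left(12 - 49\right)^{2} = \left(-37\right)^{2} = 1369$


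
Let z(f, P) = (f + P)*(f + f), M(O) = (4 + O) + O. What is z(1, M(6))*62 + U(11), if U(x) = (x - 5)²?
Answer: 2144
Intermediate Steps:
U(x) = (-5 + x)²
M(O) = 4 + 2*O
z(f, P) = 2*f*(P + f) (z(f, P) = (P + f)*(2*f) = 2*f*(P + f))
z(1, M(6))*62 + U(11) = (2*1*((4 + 2*6) + 1))*62 + (-5 + 11)² = (2*1*((4 + 12) + 1))*62 + 6² = (2*1*(16 + 1))*62 + 36 = (2*1*17)*62 + 36 = 34*62 + 36 = 2108 + 36 = 2144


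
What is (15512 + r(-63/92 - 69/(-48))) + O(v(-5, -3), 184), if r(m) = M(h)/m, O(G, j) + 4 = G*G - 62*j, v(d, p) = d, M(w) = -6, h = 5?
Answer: 1140417/277 ≈ 4117.0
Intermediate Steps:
O(G, j) = -4 + G**2 - 62*j (O(G, j) = -4 + (G*G - 62*j) = -4 + (G**2 - 62*j) = -4 + G**2 - 62*j)
r(m) = -6/m
(15512 + r(-63/92 - 69/(-48))) + O(v(-5, -3), 184) = (15512 - 6/(-63/92 - 69/(-48))) + (-4 + (-5)**2 - 62*184) = (15512 - 6/(-63*1/92 - 69*(-1/48))) + (-4 + 25 - 11408) = (15512 - 6/(-63/92 + 23/16)) - 11387 = (15512 - 6/277/368) - 11387 = (15512 - 6*368/277) - 11387 = (15512 - 2208/277) - 11387 = 4294616/277 - 11387 = 1140417/277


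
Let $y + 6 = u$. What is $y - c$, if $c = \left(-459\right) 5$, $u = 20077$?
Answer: $22366$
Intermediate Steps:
$y = 20071$ ($y = -6 + 20077 = 20071$)
$c = -2295$
$y - c = 20071 - -2295 = 20071 + 2295 = 22366$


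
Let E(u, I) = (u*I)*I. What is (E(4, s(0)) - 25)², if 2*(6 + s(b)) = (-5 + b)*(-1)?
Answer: 576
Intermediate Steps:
s(b) = -7/2 - b/2 (s(b) = -6 + ((-5 + b)*(-1))/2 = -6 + (5 - b)/2 = -6 + (5/2 - b/2) = -7/2 - b/2)
E(u, I) = u*I² (E(u, I) = (I*u)*I = u*I²)
(E(4, s(0)) - 25)² = (4*(-7/2 - ½*0)² - 25)² = (4*(-7/2 + 0)² - 25)² = (4*(-7/2)² - 25)² = (4*(49/4) - 25)² = (49 - 25)² = 24² = 576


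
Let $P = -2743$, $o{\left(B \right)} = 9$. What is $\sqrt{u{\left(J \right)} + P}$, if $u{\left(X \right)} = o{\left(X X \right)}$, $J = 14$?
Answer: $i \sqrt{2734} \approx 52.288 i$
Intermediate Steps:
$u{\left(X \right)} = 9$
$\sqrt{u{\left(J \right)} + P} = \sqrt{9 - 2743} = \sqrt{-2734} = i \sqrt{2734}$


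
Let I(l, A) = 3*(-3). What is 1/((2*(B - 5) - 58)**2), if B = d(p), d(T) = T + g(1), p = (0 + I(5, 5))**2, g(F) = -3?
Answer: 1/7744 ≈ 0.00012913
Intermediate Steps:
I(l, A) = -9
p = 81 (p = (0 - 9)**2 = (-9)**2 = 81)
d(T) = -3 + T (d(T) = T - 3 = -3 + T)
B = 78 (B = -3 + 81 = 78)
1/((2*(B - 5) - 58)**2) = 1/((2*(78 - 5) - 58)**2) = 1/((2*73 - 58)**2) = 1/((146 - 58)**2) = 1/(88**2) = 1/7744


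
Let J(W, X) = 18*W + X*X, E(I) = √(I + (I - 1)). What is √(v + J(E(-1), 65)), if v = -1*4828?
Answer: 3*√(-67 + 2*I*√3) ≈ 0.6346 + 24.564*I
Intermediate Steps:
E(I) = √(-1 + 2*I) (E(I) = √(I + (-1 + I)) = √(-1 + 2*I))
v = -4828
J(W, X) = X² + 18*W (J(W, X) = 18*W + X² = X² + 18*W)
√(v + J(E(-1), 65)) = √(-4828 + (65² + 18*√(-1 + 2*(-1)))) = √(-4828 + (4225 + 18*√(-1 - 2))) = √(-4828 + (4225 + 18*√(-3))) = √(-4828 + (4225 + 18*(I*√3))) = √(-4828 + (4225 + 18*I*√3)) = √(-603 + 18*I*√3)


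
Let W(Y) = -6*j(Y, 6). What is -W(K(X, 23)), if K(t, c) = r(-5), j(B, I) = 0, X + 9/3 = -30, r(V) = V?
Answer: 0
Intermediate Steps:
X = -33 (X = -3 - 30 = -33)
K(t, c) = -5
W(Y) = 0 (W(Y) = -6*0 = 0)
-W(K(X, 23)) = -1*0 = 0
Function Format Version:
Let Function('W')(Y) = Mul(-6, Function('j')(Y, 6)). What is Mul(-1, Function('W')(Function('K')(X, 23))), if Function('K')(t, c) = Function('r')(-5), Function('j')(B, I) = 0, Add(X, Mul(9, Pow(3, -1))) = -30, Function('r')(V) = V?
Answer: 0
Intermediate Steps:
X = -33 (X = Add(-3, -30) = -33)
Function('K')(t, c) = -5
Function('W')(Y) = 0 (Function('W')(Y) = Mul(-6, 0) = 0)
Mul(-1, Function('W')(Function('K')(X, 23))) = Mul(-1, 0) = 0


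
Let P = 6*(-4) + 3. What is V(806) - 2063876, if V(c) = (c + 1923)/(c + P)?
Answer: -1620139931/785 ≈ -2.0639e+6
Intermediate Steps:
P = -21 (P = -24 + 3 = -21)
V(c) = (1923 + c)/(-21 + c) (V(c) = (c + 1923)/(c - 21) = (1923 + c)/(-21 + c))
V(806) - 2063876 = (1923 + 806)/(-21 + 806) - 2063876 = 2729/785 - 2063876 = -1620139931/785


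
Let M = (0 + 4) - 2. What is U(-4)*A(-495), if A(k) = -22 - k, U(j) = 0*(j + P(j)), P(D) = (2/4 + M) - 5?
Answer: 0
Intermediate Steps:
M = 2 (M = 4 - 2 = 2)
P(D) = -5/2 (P(D) = (2/4 + 2) - 5 = (2*(¼) + 2) - 5 = (½ + 2) - 5 = 5/2 - 5 = -5/2)
U(j) = 0 (U(j) = 0*(j - 5/2) = 0*(-5/2 + j) = 0)
U(-4)*A(-495) = 0*(-22 - 1*(-495)) = 0*(-22 + 495) = 0*473 = 0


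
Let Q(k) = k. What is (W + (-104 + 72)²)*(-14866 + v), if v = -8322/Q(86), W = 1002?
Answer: -1303526374/43 ≈ -3.0315e+7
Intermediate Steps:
v = -4161/43 (v = -8322/86 = -8322*1/86 = -4161/43 ≈ -96.767)
(W + (-104 + 72)²)*(-14866 + v) = (1002 + (-104 + 72)²)*(-14866 - 4161/43) = (1002 + (-32)²)*(-643399/43) = (1002 + 1024)*(-643399/43) = 2026*(-643399/43) = -1303526374/43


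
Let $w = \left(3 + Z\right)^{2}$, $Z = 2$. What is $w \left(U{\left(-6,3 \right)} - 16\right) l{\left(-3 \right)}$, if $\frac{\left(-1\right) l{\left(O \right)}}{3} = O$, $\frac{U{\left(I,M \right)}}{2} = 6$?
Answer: $-900$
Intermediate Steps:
$U{\left(I,M \right)} = 12$ ($U{\left(I,M \right)} = 2 \cdot 6 = 12$)
$l{\left(O \right)} = - 3 O$
$w = 25$ ($w = \left(3 + 2\right)^{2} = 5^{2} = 25$)
$w \left(U{\left(-6,3 \right)} - 16\right) l{\left(-3 \right)} = 25 \left(12 - 16\right) \left(\left(-3\right) \left(-3\right)\right) = 25 \left(12 - 16\right) 9 = 25 \left(-4\right) 9 = \left(-100\right) 9 = -900$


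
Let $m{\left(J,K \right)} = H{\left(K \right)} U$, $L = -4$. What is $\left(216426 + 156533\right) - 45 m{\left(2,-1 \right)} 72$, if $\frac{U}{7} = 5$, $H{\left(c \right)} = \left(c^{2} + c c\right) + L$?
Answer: $599759$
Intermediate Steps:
$H{\left(c \right)} = -4 + 2 c^{2}$ ($H{\left(c \right)} = \left(c^{2} + c c\right) - 4 = \left(c^{2} + c^{2}\right) - 4 = 2 c^{2} - 4 = -4 + 2 c^{2}$)
$U = 35$ ($U = 7 \cdot 5 = 35$)
$m{\left(J,K \right)} = -140 + 70 K^{2}$ ($m{\left(J,K \right)} = \left(-4 + 2 K^{2}\right) 35 = -140 + 70 K^{2}$)
$\left(216426 + 156533\right) - 45 m{\left(2,-1 \right)} 72 = \left(216426 + 156533\right) - 45 \left(-140 + 70 \left(-1\right)^{2}\right) 72 = 372959 - 45 \left(-140 + 70 \cdot 1\right) 72 = 372959 - 45 \left(-140 + 70\right) 72 = 372959 - 45 \left(-70\right) 72 = 372959 - \left(-3150\right) 72 = 372959 - -226800 = 372959 + 226800 = 599759$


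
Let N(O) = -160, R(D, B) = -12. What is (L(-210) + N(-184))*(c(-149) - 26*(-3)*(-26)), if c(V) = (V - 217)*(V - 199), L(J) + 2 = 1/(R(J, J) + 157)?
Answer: -588822252/29 ≈ -2.0304e+7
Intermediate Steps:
L(J) = -289/145 (L(J) = -2 + 1/(-12 + 157) = -2 + 1/145 = -289/145)
c(V) = (-217 + V)*(-199 + V)
(L(-210) + N(-184))*(c(-149) - 26*(-3)*(-26)) = (-289/145 - 160)*((43183 + (-149)² - 416*(-149)) - 26*(-3)*(-26)) = -23489*((43183 + 22201 + 61984) + 78*(-26))/145 = -23489*(127368 - 2028)/145 = -23489/145*125340 = -588822252/29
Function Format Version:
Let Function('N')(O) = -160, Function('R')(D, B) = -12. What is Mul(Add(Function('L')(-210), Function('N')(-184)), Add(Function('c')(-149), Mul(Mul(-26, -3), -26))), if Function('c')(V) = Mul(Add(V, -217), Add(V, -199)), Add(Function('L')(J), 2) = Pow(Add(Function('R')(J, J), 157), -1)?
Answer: Rational(-588822252, 29) ≈ -2.0304e+7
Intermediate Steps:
Function('L')(J) = Rational(-289, 145) (Function('L')(J) = Add(-2, Pow(Add(-12, 157), -1)) = Add(-2, Pow(145, -1)) = Add(-2, Rational(1, 145)) = Rational(-289, 145))
Function('c')(V) = Mul(Add(-217, V), Add(-199, V))
Mul(Add(Function('L')(-210), Function('N')(-184)), Add(Function('c')(-149), Mul(Mul(-26, -3), -26))) = Mul(Add(Rational(-289, 145), -160), Add(Add(43183, Pow(-149, 2), Mul(-416, -149)), Mul(Mul(-26, -3), -26))) = Mul(Rational(-23489, 145), Add(Add(43183, 22201, 61984), Mul(78, -26))) = Mul(Rational(-23489, 145), Add(127368, -2028)) = Mul(Rational(-23489, 145), 125340) = Rational(-588822252, 29)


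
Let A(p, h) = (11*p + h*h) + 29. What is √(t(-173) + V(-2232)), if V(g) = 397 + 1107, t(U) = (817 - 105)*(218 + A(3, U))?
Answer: 2*√5377578 ≈ 4637.9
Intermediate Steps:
A(p, h) = 29 + h² + 11*p (A(p, h) = (11*p + h²) + 29 = (h² + 11*p) + 29 = 29 + h² + 11*p)
t(U) = 199360 + 712*U² (t(U) = (817 - 105)*(218 + (29 + U² + 11*3)) = 712*(218 + (29 + U² + 33)) = 712*(218 + (62 + U²)) = 712*(280 + U²) = 199360 + 712*U²)
V(g) = 1504
√(t(-173) + V(-2232)) = √((199360 + 712*(-173)²) + 1504) = √((199360 + 712*29929) + 1504) = √((199360 + 21309448) + 1504) = √(21508808 + 1504) = √21510312 = 2*√5377578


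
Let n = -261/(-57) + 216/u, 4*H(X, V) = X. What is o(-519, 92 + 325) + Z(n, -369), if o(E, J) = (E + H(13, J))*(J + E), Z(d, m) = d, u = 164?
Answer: 81970113/1558 ≈ 52612.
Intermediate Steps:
H(X, V) = X/4
n = 4593/779 (n = -261/(-57) + 216/164 = -261*(-1/57) + 216*(1/164) = 87/19 + 54/41 = 4593/779 ≈ 5.8960)
o(E, J) = (13/4 + E)*(E + J) (o(E, J) = (E + (1/4)*13)*(J + E) = (E + 13/4)*(E + J) = (13/4 + E)*(E + J))
o(-519, 92 + 325) + Z(n, -369) = ((-519)**2 + (13/4)*(-519) + 13*(92 + 325)/4 - 519*(92 + 325)) + 4593/779 = (269361 - 6747/4 + (13/4)*417 - 519*417) + 4593/779 = (269361 - 6747/4 + 5421/4 - 216423) + 4593/779 = 105213/2 + 4593/779 = 81970113/1558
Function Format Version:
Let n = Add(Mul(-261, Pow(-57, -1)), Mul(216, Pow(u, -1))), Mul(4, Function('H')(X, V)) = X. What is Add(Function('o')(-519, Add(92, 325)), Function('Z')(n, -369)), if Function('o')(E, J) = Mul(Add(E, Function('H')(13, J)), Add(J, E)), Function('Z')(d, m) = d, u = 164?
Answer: Rational(81970113, 1558) ≈ 52612.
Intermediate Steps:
Function('H')(X, V) = Mul(Rational(1, 4), X)
n = Rational(4593, 779) (n = Add(Mul(-261, Pow(-57, -1)), Mul(216, Pow(164, -1))) = Add(Mul(-261, Rational(-1, 57)), Mul(216, Rational(1, 164))) = Add(Rational(87, 19), Rational(54, 41)) = Rational(4593, 779) ≈ 5.8960)
Function('o')(E, J) = Mul(Add(Rational(13, 4), E), Add(E, J)) (Function('o')(E, J) = Mul(Add(E, Mul(Rational(1, 4), 13)), Add(J, E)) = Mul(Add(E, Rational(13, 4)), Add(E, J)) = Mul(Add(Rational(13, 4), E), Add(E, J)))
Add(Function('o')(-519, Add(92, 325)), Function('Z')(n, -369)) = Add(Add(Pow(-519, 2), Mul(Rational(13, 4), -519), Mul(Rational(13, 4), Add(92, 325)), Mul(-519, Add(92, 325))), Rational(4593, 779)) = Add(Add(269361, Rational(-6747, 4), Mul(Rational(13, 4), 417), Mul(-519, 417)), Rational(4593, 779)) = Add(Add(269361, Rational(-6747, 4), Rational(5421, 4), -216423), Rational(4593, 779)) = Add(Rational(105213, 2), Rational(4593, 779)) = Rational(81970113, 1558)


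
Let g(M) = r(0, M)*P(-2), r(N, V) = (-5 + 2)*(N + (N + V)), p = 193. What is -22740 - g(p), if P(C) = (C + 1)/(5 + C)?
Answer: -22933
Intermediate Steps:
P(C) = (1 + C)/(5 + C)
r(N, V) = -6*N - 3*V (r(N, V) = -3*(V + 2*N) = -6*N - 3*V)
g(M) = M (g(M) = (-6*0 - 3*M)*((1 - 2)/(5 - 2)) = (0 - 3*M)*(-1/3) = (-3*M)*((⅓)*(-1)) = -3*M*(-⅓) = M)
-22740 - g(p) = -22740 - 1*193 = -22740 - 193 = -22933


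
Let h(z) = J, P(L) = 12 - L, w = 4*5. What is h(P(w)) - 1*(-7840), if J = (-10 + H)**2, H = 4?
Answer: 7876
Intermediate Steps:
w = 20
J = 36 (J = (-10 + 4)**2 = (-6)**2 = 36)
h(z) = 36
h(P(w)) - 1*(-7840) = 36 - 1*(-7840) = 36 + 7840 = 7876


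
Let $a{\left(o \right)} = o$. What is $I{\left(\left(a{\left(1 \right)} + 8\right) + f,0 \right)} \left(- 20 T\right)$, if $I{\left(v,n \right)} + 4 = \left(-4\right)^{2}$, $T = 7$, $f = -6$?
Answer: $-1680$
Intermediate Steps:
$I{\left(v,n \right)} = 12$ ($I{\left(v,n \right)} = -4 + \left(-4\right)^{2} = -4 + 16 = 12$)
$I{\left(\left(a{\left(1 \right)} + 8\right) + f,0 \right)} \left(- 20 T\right) = 12 \left(\left(-20\right) 7\right) = 12 \left(-140\right) = -1680$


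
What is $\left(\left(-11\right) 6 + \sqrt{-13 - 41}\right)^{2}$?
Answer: $4302 - 396 i \sqrt{6} \approx 4302.0 - 970.0 i$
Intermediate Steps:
$\left(\left(-11\right) 6 + \sqrt{-13 - 41}\right)^{2} = \left(-66 + \sqrt{-54}\right)^{2} = \left(-66 + 3 i \sqrt{6}\right)^{2}$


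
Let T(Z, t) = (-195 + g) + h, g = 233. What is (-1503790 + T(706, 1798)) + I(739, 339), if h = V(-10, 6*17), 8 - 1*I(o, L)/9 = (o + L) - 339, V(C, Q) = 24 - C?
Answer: -1510297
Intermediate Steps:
I(o, L) = 3123 - 9*L - 9*o (I(o, L) = 72 - 9*((o + L) - 339) = 72 - 9*((L + o) - 339) = 72 - 9*(-339 + L + o) = 72 + (3051 - 9*L - 9*o) = 3123 - 9*L - 9*o)
h = 34 (h = 24 - 1*(-10) = 24 + 10 = 34)
T(Z, t) = 72 (T(Z, t) = (-195 + 233) + 34 = 38 + 34 = 72)
(-1503790 + T(706, 1798)) + I(739, 339) = (-1503790 + 72) + (3123 - 9*339 - 9*739) = -1503718 + (3123 - 3051 - 6651) = -1503718 - 6579 = -1510297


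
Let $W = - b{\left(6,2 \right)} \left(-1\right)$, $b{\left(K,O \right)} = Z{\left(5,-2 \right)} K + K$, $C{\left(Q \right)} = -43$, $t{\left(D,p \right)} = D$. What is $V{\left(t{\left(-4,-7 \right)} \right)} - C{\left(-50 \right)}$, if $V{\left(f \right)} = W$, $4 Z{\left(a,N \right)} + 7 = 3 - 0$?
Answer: $43$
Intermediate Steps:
$Z{\left(a,N \right)} = -1$ ($Z{\left(a,N \right)} = - \frac{7}{4} + \frac{3 - 0}{4} = - \frac{7}{4} + \frac{3 + 0}{4} = - \frac{7}{4} + \frac{1}{4} \cdot 3 = - \frac{7}{4} + \frac{3}{4} = -1$)
$b{\left(K,O \right)} = 0$ ($b{\left(K,O \right)} = - K + K = 0$)
$W = 0$ ($W = \left(-1\right) 0 \left(-1\right) = 0 \left(-1\right) = 0$)
$V{\left(f \right)} = 0$
$V{\left(t{\left(-4,-7 \right)} \right)} - C{\left(-50 \right)} = 0 - -43 = 0 + 43 = 43$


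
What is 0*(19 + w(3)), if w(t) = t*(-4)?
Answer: 0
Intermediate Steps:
w(t) = -4*t
0*(19 + w(3)) = 0*(19 - 4*3) = 0*(19 - 12) = 0*7 = 0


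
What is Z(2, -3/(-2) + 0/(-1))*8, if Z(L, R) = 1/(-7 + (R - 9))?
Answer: -16/29 ≈ -0.55172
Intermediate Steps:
Z(L, R) = 1/(-16 + R) (Z(L, R) = 1/(-7 + (-9 + R)) = 1/(-16 + R))
Z(2, -3/(-2) + 0/(-1))*8 = 8/(-16 + (-3/(-2) + 0/(-1))) = 8/(-16 + (-3*(-1/2) + 0*(-1))) = 8/(-16 + (3/2 + 0)) = 8/(-16 + 3/2) = 8/(-29/2) = -2/29*8 = -16/29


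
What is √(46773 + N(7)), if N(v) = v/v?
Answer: √46774 ≈ 216.27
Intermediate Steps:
N(v) = 1
√(46773 + N(7)) = √(46773 + 1) = √46774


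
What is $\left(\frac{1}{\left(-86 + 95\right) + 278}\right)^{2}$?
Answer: $\frac{1}{82369} \approx 1.214 \cdot 10^{-5}$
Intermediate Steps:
$\left(\frac{1}{\left(-86 + 95\right) + 278}\right)^{2} = \left(\frac{1}{9 + 278}\right)^{2} = \left(\frac{1}{287}\right)^{2} = \frac{1}{82369}$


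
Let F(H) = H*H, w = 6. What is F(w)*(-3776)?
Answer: -135936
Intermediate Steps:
F(H) = H²
F(w)*(-3776) = 6²*(-3776) = 36*(-3776) = -135936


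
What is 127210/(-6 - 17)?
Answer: -127210/23 ≈ -5530.9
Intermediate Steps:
127210/(-6 - 17) = 127210/(-23) = 127210*(-1/23) = -127210/23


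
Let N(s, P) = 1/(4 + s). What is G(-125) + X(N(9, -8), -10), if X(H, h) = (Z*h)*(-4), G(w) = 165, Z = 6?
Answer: 405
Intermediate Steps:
X(H, h) = -24*h (X(H, h) = (6*h)*(-4) = -24*h)
G(-125) + X(N(9, -8), -10) = 165 - 24*(-10) = 165 + 240 = 405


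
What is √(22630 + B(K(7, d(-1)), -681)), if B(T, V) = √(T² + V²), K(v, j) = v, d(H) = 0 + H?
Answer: √(22630 + √463810) ≈ 152.68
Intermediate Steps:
d(H) = H
√(22630 + B(K(7, d(-1)), -681)) = √(22630 + √(7² + (-681)²)) = √(22630 + √(49 + 463761)) = √(22630 + √463810)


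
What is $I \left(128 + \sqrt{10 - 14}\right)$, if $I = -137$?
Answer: $-17536 - 274 i \approx -17536.0 - 274.0 i$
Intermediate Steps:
$I \left(128 + \sqrt{10 - 14}\right) = - 137 \left(128 + \sqrt{10 - 14}\right) = - 137 \left(128 + \sqrt{-4}\right) = - 137 \left(128 + 2 i\right) = -17536 - 274 i$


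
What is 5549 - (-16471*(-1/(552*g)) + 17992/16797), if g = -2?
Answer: 34385611577/6181296 ≈ 5562.9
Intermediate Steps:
5549 - (-16471*(-1/(552*g)) + 17992/16797) = 5549 - (-16471/((24*(-2))*(-23)) + 17992/16797) = 5549 - (-16471/((-48*(-23))) + 17992*(1/16797)) = 5549 - (-16471/1104 + 17992/16797) = 5549 - 1*(-85600073/6181296) = 5549 + 85600073/6181296 = 34385611577/6181296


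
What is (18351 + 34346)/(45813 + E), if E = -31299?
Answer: 52697/14514 ≈ 3.6308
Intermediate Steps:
(18351 + 34346)/(45813 + E) = (18351 + 34346)/(45813 - 31299) = 52697/14514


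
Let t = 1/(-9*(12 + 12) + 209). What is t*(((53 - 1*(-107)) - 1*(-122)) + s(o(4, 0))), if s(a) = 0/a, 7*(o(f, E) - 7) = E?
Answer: -282/7 ≈ -40.286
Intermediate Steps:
o(f, E) = 7 + E/7
s(a) = 0
t = -⅐ (t = 1/(-9*24 + 209) = 1/(-216 + 209) = 1/(-7) = -⅐ ≈ -0.14286)
t*(((53 - 1*(-107)) - 1*(-122)) + s(o(4, 0))) = -(((53 - 1*(-107)) - 1*(-122)) + 0)/7 = -(((53 + 107) + 122) + 0)/7 = -((160 + 122) + 0)/7 = -(282 + 0)/7 = -⅐*282 = -282/7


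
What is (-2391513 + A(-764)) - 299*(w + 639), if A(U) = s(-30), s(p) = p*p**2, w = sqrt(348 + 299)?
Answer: -2609574 - 299*sqrt(647) ≈ -2.6172e+6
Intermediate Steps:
w = sqrt(647) ≈ 25.436
s(p) = p**3
A(U) = -27000 (A(U) = (-30)**3 = -27000)
(-2391513 + A(-764)) - 299*(w + 639) = (-2391513 - 27000) - 299*(sqrt(647) + 639) = -2418513 - 299*(639 + sqrt(647)) = -2418513 + (-191061 - 299*sqrt(647)) = -2609574 - 299*sqrt(647)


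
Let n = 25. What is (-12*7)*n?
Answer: -2100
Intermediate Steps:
(-12*7)*n = -12*7*25 = -84*25 = -2100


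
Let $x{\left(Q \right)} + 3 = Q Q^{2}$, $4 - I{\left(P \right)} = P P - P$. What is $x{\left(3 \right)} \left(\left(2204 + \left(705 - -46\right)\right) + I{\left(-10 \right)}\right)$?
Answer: $68376$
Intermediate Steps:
$I{\left(P \right)} = 4 + P - P^{2}$ ($I{\left(P \right)} = 4 - \left(P P - P\right) = 4 - \left(P^{2} - P\right) = 4 + P - P^{2}$)
$x{\left(Q \right)} = -3 + Q^{3}$ ($x{\left(Q \right)} = -3 + Q Q^{2} = -3 + Q^{3}$)
$x{\left(3 \right)} \left(\left(2204 + \left(705 - -46\right)\right) + I{\left(-10 \right)}\right) = \left(-3 + 3^{3}\right) \left(\left(2204 + \left(705 - -46\right)\right) - 106\right) = \left(-3 + 27\right) \left(\left(2204 + \left(705 + 46\right)\right) - 106\right) = 24 \left(\left(2204 + 751\right) - 106\right) = 24 \left(2955 - 106\right) = 24 \cdot 2849 = 68376$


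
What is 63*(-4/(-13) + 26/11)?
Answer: 24066/143 ≈ 168.29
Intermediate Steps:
63*(-4/(-13) + 26/11) = 63*(-4*(-1/13) + 26*(1/11)) = 63*(4/13 + 26/11) = 63*(382/143) = 24066/143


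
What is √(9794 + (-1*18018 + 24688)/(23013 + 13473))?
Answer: √362174786479/6081 ≈ 98.966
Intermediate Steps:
√(9794 + (-1*18018 + 24688)/(23013 + 13473)) = √(9794 + (-18018 + 24688)/36486) = √(9794 + 6670*(1/36486)) = √(9794 + 3335/18243) = √(178675277/18243) = √362174786479/6081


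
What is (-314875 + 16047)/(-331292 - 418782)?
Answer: 149414/375037 ≈ 0.39840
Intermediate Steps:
(-314875 + 16047)/(-331292 - 418782) = -298828/(-750074) = -298828*(-1/750074) = 149414/375037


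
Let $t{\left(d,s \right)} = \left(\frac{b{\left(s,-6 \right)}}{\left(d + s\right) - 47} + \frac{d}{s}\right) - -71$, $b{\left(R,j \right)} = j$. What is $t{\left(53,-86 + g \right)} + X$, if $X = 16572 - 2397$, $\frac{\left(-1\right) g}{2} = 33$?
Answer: $\frac{158070203}{11096} \approx 14246.0$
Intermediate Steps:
$g = -66$ ($g = \left(-2\right) 33 = -66$)
$X = 14175$ ($X = 16572 - 2397 = 14175$)
$t{\left(d,s \right)} = 71 - \frac{6}{-47 + d + s} + \frac{d}{s}$ ($t{\left(d,s \right)} = \left(- \frac{6}{\left(d + s\right) - 47} + \frac{d}{s}\right) - -71 = \left(- \frac{6}{-47 + d + s} + \frac{d}{s}\right) + 71 = 71 - \frac{6}{-47 + d + s} + \frac{d}{s}$)
$t{\left(53,-86 + g \right)} + X = \frac{53^{2} - 3343 \left(-86 - 66\right) - 2491 + 71 \left(-86 - 66\right)^{2} + 72 \cdot 53 \left(-86 - 66\right)}{\left(-86 - 66\right) \left(-47 + 53 - 152\right)} + 14175 = \frac{2809 - -508136 - 2491 + 71 \left(-152\right)^{2} + 72 \cdot 53 \left(-152\right)}{\left(-152\right) \left(-47 + 53 - 152\right)} + 14175 = - \frac{2809 + 508136 - 2491 + 71 \cdot 23104 - 580032}{152 \left(-146\right)} + 14175 = \left(- \frac{1}{152}\right) \left(- \frac{1}{146}\right) \left(2809 + 508136 - 2491 + 1640384 - 580032\right) + 14175 = \left(- \frac{1}{152}\right) \left(- \frac{1}{146}\right) 1568806 + 14175 = \frac{784403}{11096} + 14175 = \frac{158070203}{11096}$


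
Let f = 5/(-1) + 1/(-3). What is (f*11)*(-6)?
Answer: 352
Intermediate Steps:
f = -16/3 (f = 5*(-1) + 1*(-1/3) = -5 - 1/3 = -16/3 ≈ -5.3333)
(f*11)*(-6) = -16/3*11*(-6) = -176/3*(-6) = 352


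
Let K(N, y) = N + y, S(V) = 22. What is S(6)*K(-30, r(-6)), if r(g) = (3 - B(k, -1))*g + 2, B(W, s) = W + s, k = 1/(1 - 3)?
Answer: -1210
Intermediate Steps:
k = -½ (k = 1/(-2) = -½ ≈ -0.50000)
r(g) = 2 + 9*g/2 (r(g) = (3 - (-½ - 1))*g + 2 = (3 - 1*(-3/2))*g + 2 = (3 + 3/2)*g + 2 = 9*g/2 + 2 = 2 + 9*g/2)
S(6)*K(-30, r(-6)) = 22*(-30 + (2 + (9/2)*(-6))) = 22*(-30 + (2 - 27)) = 22*(-30 - 25) = 22*(-55) = -1210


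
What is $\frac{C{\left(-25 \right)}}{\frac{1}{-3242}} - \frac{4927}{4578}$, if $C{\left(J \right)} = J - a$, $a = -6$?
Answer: $\frac{281990717}{4578} \approx 61597.0$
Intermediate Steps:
$C{\left(J \right)} = 6 + J$ ($C{\left(J \right)} = J - -6 = J + 6 = 6 + J$)
$\frac{C{\left(-25 \right)}}{\frac{1}{-3242}} - \frac{4927}{4578} = \frac{6 - 25}{\frac{1}{-3242}} - \frac{4927}{4578} = - \frac{19}{- \frac{1}{3242}} - \frac{4927}{4578} = \left(-19\right) \left(-3242\right) - \frac{4927}{4578} = 61598 - \frac{4927}{4578} = \frac{281990717}{4578}$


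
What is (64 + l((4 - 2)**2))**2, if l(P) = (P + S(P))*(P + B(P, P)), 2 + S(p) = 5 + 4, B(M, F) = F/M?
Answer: 14161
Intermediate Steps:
S(p) = 7 (S(p) = -2 + (5 + 4) = -2 + 9 = 7)
l(P) = (1 + P)*(7 + P) (l(P) = (P + 7)*(P + P/P) = (7 + P)*(P + 1) = (7 + P)*(1 + P) = (1 + P)*(7 + P))
(64 + l((4 - 2)**2))**2 = (64 + (7 + ((4 - 2)**2)**2 + 8*(4 - 2)**2))**2 = (64 + (7 + (2**2)**2 + 8*2**2))**2 = (64 + (7 + 4**2 + 8*4))**2 = (64 + (7 + 16 + 32))**2 = (64 + 55)**2 = 119**2 = 14161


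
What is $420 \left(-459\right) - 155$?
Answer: $-192935$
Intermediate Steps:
$420 \left(-459\right) - 155 = -192780 - 155 = -192935$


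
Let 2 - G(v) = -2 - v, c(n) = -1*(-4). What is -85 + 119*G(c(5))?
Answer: 867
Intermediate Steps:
c(n) = 4
G(v) = 4 + v (G(v) = 2 - (-2 - v) = 2 + (2 + v) = 4 + v)
-85 + 119*G(c(5)) = -85 + 119*(4 + 4) = -85 + 119*8 = -85 + 952 = 867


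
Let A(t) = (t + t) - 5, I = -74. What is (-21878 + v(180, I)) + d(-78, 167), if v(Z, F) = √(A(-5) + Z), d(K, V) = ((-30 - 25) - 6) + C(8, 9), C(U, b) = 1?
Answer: -21938 + √165 ≈ -21925.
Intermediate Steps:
A(t) = -5 + 2*t (A(t) = 2*t - 5 = -5 + 2*t)
d(K, V) = -60 (d(K, V) = ((-30 - 25) - 6) + 1 = (-55 - 6) + 1 = -61 + 1 = -60)
v(Z, F) = √(-15 + Z) (v(Z, F) = √((-5 + 2*(-5)) + Z) = √((-5 - 10) + Z) = √(-15 + Z))
(-21878 + v(180, I)) + d(-78, 167) = (-21878 + √(-15 + 180)) - 60 = (-21878 + √165) - 60 = -21938 + √165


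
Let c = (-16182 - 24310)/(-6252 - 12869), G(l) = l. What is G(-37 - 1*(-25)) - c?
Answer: -269944/19121 ≈ -14.118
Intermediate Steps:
c = 40492/19121 (c = -40492/(-19121) = -40492*(-1/19121) = 40492/19121 ≈ 2.1177)
G(-37 - 1*(-25)) - c = (-37 - 1*(-25)) - 1*40492/19121 = (-37 + 25) - 40492/19121 = -12 - 40492/19121 = -269944/19121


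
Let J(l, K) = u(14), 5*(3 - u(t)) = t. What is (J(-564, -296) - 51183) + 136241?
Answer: 425291/5 ≈ 85058.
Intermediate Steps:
u(t) = 3 - t/5
J(l, K) = 1/5 (J(l, K) = 3 - 1/5*14 = 3 - 14/5 = 1/5)
(J(-564, -296) - 51183) + 136241 = (1/5 - 51183) + 136241 = -255914/5 + 136241 = 425291/5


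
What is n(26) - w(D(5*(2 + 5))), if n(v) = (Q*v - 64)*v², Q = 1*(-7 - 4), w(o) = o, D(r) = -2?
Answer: -236598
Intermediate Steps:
Q = -11 (Q = 1*(-11) = -11)
n(v) = v²*(-64 - 11*v) (n(v) = (-11*v - 64)*v² = (-64 - 11*v)*v² = v²*(-64 - 11*v))
n(26) - w(D(5*(2 + 5))) = 26²*(-64 - 11*26) - 1*(-2) = 676*(-64 - 286) + 2 = 676*(-350) + 2 = -236600 + 2 = -236598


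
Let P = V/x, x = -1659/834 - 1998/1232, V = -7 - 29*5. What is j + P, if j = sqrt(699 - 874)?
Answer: 13014848/309185 + 5*I*sqrt(7) ≈ 42.094 + 13.229*I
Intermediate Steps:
V = -152 (V = -7 - 145 = -152)
x = -309185/85624 (x = -1659*1/834 - 1998*1/1232 = -553/278 - 999/616 = -309185/85624 ≈ -3.6110)
j = 5*I*sqrt(7) (j = sqrt(-175) = 5*I*sqrt(7) ≈ 13.229*I)
P = 13014848/309185 (P = -152/(-309185/85624) = -152*(-85624/309185) = 13014848/309185 ≈ 42.094)
j + P = 5*I*sqrt(7) + 13014848/309185 = 13014848/309185 + 5*I*sqrt(7)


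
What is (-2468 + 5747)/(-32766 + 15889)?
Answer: -3279/16877 ≈ -0.19429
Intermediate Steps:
(-2468 + 5747)/(-32766 + 15889) = 3279/(-16877) = 3279*(-1/16877) = -3279/16877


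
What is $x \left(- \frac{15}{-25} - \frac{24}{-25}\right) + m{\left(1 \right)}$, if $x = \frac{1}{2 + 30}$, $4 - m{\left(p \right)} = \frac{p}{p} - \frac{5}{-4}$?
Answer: $\frac{1439}{800} \approx 1.7987$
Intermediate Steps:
$m{\left(p \right)} = \frac{7}{4}$ ($m{\left(p \right)} = 4 - \left(\frac{p}{p} - \frac{5}{-4}\right) = 4 - \left(1 - - \frac{5}{4}\right) = 4 - \left(1 + \frac{5}{4}\right) = 4 - \frac{9}{4} = \frac{7}{4}$)
$x = \frac{1}{32} \approx 0.03125$
$x \left(- \frac{15}{-25} - \frac{24}{-25}\right) + m{\left(1 \right)} = \frac{- \frac{15}{-25} - \frac{24}{-25}}{32} + \frac{7}{4} = \frac{\left(-15\right) \left(- \frac{1}{25}\right) - - \frac{24}{25}}{32} + \frac{7}{4} = \frac{\frac{3}{5} + \frac{24}{25}}{32} + \frac{7}{4} = \frac{1}{32} \cdot \frac{39}{25} + \frac{7}{4} = \frac{39}{800} + \frac{7}{4} = \frac{1439}{800}$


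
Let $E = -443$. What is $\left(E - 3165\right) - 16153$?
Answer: $-19761$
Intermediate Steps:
$\left(E - 3165\right) - 16153 = \left(-443 - 3165\right) - 16153 = -3608 - 16153 = -19761$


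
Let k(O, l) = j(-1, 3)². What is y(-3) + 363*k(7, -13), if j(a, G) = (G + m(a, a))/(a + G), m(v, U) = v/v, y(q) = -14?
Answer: 1438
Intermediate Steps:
m(v, U) = 1
j(a, G) = (1 + G)/(G + a) (j(a, G) = (G + 1)/(a + G) = (1 + G)/(G + a))
k(O, l) = 4 (k(O, l) = ((1 + 3)/(3 - 1))² = (4/2)² = ((½)*4)² = 2² = 4)
y(-3) + 363*k(7, -13) = -14 + 363*4 = -14 + 1452 = 1438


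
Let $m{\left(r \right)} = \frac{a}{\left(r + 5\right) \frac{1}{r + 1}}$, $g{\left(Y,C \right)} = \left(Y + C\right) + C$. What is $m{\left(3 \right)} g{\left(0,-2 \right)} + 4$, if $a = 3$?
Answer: $-2$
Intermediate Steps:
$g{\left(Y,C \right)} = Y + 2 C$ ($g{\left(Y,C \right)} = \left(C + Y\right) + C = Y + 2 C$)
$m{\left(r \right)} = \frac{3 \left(1 + r\right)}{5 + r}$ ($m{\left(r \right)} = \frac{3}{\left(r + 5\right) \frac{1}{r + 1}} = \frac{3}{\left(5 + r\right) \frac{1}{1 + r}} = \frac{3}{\frac{1}{1 + r} \left(5 + r\right)} = 3 \frac{1 + r}{5 + r} = \frac{3 \left(1 + r\right)}{5 + r}$)
$m{\left(3 \right)} g{\left(0,-2 \right)} + 4 = \frac{3 \left(1 + 3\right)}{5 + 3} \left(0 + 2 \left(-2\right)\right) + 4 = 3 \cdot \frac{1}{8} \cdot 4 \left(0 - 4\right) + 4 = 3 \cdot \frac{1}{8} \cdot 4 \left(-4\right) + 4 = \frac{3}{2} \left(-4\right) + 4 = -6 + 4 = -2$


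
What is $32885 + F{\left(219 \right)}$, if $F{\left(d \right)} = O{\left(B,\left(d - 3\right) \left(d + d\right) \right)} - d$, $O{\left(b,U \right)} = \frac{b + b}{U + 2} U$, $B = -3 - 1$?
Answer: $\frac{1544886698}{47305} \approx 32658.0$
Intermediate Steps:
$B = -4$ ($B = -3 - 1 = -4$)
$O{\left(b,U \right)} = \frac{2 U b}{2 + U}$ ($O{\left(b,U \right)} = \frac{2 b}{2 + U} U = \frac{2 U b}{2 + U}$)
$F{\left(d \right)} = - d - \frac{16 d \left(-3 + d\right)}{2 + 2 d \left(-3 + d\right)}$ ($F{\left(d \right)} = 2 \left(d - 3\right) \left(d + d\right) \left(-4\right) \frac{1}{2 + \left(d - 3\right) \left(d + d\right)} - d = 2 \left(-3 + d\right) 2 d \left(-4\right) \frac{1}{2 + \left(-3 + d\right) 2 d} - d = 2 \cdot 2 d \left(-3 + d\right) \left(-4\right) \frac{1}{2 + 2 d \left(-3 + d\right)} - d = - \frac{16 d \left(-3 + d\right)}{2 + 2 d \left(-3 + d\right)} - d = - d - \frac{16 d \left(-3 + d\right)}{2 + 2 d \left(-3 + d\right)}$)
$32885 + F{\left(219 \right)} = 32885 + \frac{219 \left(23 - 1752 - 219 \left(-3 + 219\right)\right)}{1 + 219 \left(-3 + 219\right)} = 32885 + \frac{219 \left(23 - 1752 - 219 \cdot 216\right)}{1 + 219 \cdot 216} = 32885 + \frac{219 \left(23 - 1752 - 47304\right)}{1 + 47304} = 32885 + 219 \cdot \frac{1}{47305} \left(-49033\right) = 32885 - \frac{10738227}{47305} = \frac{1544886698}{47305}$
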